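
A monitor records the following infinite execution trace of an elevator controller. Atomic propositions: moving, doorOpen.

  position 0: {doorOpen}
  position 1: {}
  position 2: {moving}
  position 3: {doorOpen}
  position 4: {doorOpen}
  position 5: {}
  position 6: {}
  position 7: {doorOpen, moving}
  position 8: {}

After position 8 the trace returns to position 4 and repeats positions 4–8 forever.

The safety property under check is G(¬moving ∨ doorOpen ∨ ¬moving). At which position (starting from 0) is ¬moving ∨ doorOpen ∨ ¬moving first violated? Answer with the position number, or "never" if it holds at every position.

Check ¬moving ∨ doorOpen ∨ ¬moving at each position in order: 0 ✓, 1 ✓.
At position 2 the labels are {moving}, so ¬moving ∨ doorOpen ∨ ¬moving is false there. This is the first violation.

2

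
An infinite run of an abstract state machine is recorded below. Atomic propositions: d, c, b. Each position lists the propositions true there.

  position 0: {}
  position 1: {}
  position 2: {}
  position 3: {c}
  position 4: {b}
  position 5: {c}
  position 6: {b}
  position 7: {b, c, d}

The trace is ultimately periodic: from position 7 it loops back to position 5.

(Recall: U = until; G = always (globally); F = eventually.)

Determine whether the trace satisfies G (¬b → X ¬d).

¬b → X ¬d holds at every position 0..7, and those are all positions ever visited, so G (¬b → X ¬d) holds.
Positions where ¬b holds: 0, 1, 2, 3, 5.
Check X ¬d at each: 0→ok, 1→ok, 2→ok, 3→ok, 5→ok.

Holds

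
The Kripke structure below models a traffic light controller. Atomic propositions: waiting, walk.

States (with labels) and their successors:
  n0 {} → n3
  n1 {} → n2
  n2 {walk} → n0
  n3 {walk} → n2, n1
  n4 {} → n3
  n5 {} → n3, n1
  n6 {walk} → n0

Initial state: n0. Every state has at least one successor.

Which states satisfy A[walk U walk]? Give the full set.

States satisfying walk: {n2, n3, n6}.
States satisfying A[walk U walk]: {n2, n3, n6}.

{n2, n3, n6}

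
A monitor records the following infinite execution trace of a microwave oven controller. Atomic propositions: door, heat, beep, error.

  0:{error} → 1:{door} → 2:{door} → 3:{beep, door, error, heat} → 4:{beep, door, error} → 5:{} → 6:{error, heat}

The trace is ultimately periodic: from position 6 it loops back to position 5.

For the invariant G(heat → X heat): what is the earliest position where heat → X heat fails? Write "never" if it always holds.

Check heat → X heat at each position in order: 0 ✓, 1 ✓, 2 ✓.
At position 3 the labels are {beep, door, error, heat} and the next position 4 has {beep, door, error}, so heat → X heat is false there. This is the first violation.

3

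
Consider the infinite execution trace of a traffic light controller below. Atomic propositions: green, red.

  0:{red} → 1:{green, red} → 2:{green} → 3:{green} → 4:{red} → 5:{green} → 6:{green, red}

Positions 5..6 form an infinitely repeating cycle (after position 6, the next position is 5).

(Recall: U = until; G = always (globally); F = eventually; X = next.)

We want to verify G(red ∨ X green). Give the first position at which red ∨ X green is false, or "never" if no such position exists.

3

Check red ∨ X green at each position in order: 0 ✓, 1 ✓, 2 ✓.
At position 3 the labels are {green} and the next position 4 has {red}, so red ∨ X green is false there. This is the first violation.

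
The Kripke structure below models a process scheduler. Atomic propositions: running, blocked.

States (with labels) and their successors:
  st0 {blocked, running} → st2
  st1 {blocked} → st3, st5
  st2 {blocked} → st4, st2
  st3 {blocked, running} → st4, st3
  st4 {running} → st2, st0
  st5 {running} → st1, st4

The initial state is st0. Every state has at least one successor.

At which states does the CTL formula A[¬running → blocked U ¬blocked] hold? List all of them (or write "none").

{st4, st5}

States satisfying ¬running → blocked: {st0, st1, st2, st3, st4, st5}.
States satisfying ¬blocked: {st4, st5}.
States satisfying A[¬running → blocked U ¬blocked]: {st4, st5}.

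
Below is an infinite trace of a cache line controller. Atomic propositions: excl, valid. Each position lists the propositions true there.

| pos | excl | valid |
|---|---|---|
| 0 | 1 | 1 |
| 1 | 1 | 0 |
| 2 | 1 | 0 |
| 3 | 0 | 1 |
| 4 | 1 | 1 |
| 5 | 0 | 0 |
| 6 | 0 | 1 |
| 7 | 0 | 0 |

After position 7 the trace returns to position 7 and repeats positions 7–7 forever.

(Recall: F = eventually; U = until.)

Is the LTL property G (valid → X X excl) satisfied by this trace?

valid → X X excl must hold at every position from 0 onward. It fails at position 3, so G (valid → X X excl) is false.
Positions where valid holds: 0, 3, 4, 6.
Check X X excl at each: 0→ok, 3→fails, 4→fails, 6→fails.

Violated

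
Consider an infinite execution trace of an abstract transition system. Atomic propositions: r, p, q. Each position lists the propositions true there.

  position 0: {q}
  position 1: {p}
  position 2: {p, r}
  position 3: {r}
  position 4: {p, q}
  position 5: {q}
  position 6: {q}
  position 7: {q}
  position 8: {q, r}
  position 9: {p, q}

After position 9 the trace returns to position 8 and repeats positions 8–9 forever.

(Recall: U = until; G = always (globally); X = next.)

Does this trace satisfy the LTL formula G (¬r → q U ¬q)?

¬r → q U ¬q must hold at every position from 0 onward. It fails at position 4, so G (¬r → q U ¬q) is false.
Positions where ¬r holds: 0, 1, 4, 5, 6, 7, 9.
Check q U ¬q at each: 0→ok, 1→ok, 4→fails, 5→fails, 6→fails, 7→fails, 9→fails.

Violated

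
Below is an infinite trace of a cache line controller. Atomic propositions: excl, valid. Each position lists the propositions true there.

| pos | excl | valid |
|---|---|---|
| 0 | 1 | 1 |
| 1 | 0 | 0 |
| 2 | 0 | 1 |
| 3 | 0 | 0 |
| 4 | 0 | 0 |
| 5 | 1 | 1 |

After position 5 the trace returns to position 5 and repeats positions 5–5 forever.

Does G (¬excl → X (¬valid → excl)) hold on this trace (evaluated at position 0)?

¬excl → X (¬valid → excl) must hold at every position from 0 onward. It fails at position 2, so G (¬excl → X (¬valid → excl)) is false.
Positions where ¬excl holds: 1, 2, 3, 4.
Check X (¬valid → excl) at each: 1→ok, 2→fails, 3→fails, 4→ok.

Does not hold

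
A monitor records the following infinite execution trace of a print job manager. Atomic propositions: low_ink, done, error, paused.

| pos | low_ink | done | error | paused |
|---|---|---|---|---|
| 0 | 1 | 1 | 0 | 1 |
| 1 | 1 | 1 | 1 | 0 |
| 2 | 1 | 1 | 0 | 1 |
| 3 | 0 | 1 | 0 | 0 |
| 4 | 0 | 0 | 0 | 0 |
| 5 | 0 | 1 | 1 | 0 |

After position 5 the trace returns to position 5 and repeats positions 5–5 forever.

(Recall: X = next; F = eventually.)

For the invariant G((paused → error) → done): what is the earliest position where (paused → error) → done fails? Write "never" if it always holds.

Check (paused → error) → done at each position in order: 0 ✓, 1 ✓, 2 ✓, 3 ✓.
At position 4 the labels are {}, so (paused → error) → done is false there. This is the first violation.

4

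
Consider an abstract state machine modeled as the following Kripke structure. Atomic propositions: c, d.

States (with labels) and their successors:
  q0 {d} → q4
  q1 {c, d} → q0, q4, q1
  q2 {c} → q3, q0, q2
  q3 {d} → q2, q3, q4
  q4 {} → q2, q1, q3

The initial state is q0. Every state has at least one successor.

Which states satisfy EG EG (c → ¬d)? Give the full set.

States satisfying EG (c → ¬d): {q0, q2, q3, q4}.
States satisfying EG EG (c → ¬d): {q0, q2, q3, q4}.

{q0, q2, q3, q4}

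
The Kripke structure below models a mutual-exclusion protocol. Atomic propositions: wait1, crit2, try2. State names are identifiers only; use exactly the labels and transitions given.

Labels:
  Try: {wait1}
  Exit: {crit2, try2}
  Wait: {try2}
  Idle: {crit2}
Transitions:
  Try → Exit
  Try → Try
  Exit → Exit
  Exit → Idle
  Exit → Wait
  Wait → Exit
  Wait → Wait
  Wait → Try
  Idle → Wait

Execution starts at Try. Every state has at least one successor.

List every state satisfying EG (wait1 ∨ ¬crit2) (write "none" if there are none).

{Try, Wait}

States satisfying wait1 ∨ ¬crit2: {Try, Wait}.
States satisfying EG (wait1 ∨ ¬crit2): {Try, Wait}.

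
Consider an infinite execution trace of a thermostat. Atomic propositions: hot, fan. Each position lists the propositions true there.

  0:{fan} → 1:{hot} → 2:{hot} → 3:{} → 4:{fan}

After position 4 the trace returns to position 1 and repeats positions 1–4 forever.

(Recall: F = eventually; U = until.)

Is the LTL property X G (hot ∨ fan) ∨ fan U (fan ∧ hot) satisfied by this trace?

No

The position after 0 is 1; G (hot ∨ fan) is false there.
Walking from position 0: at position 1, fan ∧ hot has not yet held and fan fails, so fan U (fan ∧ hot) is false.
At position 0: X G (hot ∨ fan) is false; fan U (fan ∧ hot) is false; so X G (hot ∨ fan) ∨ fan U (fan ∧ hot) is false.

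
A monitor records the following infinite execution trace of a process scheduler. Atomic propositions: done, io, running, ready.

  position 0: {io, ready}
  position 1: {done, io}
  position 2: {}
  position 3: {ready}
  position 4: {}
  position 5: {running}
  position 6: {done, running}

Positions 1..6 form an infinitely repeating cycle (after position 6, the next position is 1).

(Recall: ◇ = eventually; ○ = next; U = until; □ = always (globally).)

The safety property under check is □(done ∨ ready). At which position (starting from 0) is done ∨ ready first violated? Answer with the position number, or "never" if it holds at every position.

Check done ∨ ready at each position in order: 0 ✓, 1 ✓.
At position 2 the labels are {}, so done ∨ ready is false there. This is the first violation.

2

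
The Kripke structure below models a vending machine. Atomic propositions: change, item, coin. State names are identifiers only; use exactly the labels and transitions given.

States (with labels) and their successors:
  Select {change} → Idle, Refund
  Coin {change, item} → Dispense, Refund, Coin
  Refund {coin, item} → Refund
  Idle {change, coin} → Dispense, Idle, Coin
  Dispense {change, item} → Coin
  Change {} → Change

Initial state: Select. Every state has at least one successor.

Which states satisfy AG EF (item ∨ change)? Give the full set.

States satisfying EF (item ∨ change): {Select, Coin, Refund, Idle, Dispense}.
States satisfying AG EF (item ∨ change): {Select, Coin, Refund, Idle, Dispense}.

{Select, Coin, Refund, Idle, Dispense}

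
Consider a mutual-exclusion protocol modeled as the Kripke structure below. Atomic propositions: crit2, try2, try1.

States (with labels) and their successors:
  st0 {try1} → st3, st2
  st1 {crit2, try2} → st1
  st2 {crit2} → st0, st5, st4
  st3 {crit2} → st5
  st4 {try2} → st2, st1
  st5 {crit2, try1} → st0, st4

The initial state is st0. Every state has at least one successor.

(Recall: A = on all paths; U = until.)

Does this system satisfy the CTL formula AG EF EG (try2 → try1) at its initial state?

Does not hold

States satisfying EF EG (try2 → try1): {st0, st2, st3, st4, st5}.
States satisfying AG EF EG (try2 → try1): ∅.
st1 is reachable from st0 and violates EF EG (try2 → try1), so AG fails at st0.
st0 ∉ Sat(AG EF EG (try2 → try1)).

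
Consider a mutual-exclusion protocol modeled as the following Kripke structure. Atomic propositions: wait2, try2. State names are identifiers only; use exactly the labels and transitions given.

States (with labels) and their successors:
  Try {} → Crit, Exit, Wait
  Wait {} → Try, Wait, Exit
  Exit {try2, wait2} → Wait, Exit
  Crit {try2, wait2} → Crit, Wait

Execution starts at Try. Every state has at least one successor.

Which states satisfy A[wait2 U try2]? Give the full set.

{Exit, Crit}

States satisfying wait2: {Exit, Crit}.
States satisfying try2: {Exit, Crit}.
States satisfying A[wait2 U try2]: {Exit, Crit}.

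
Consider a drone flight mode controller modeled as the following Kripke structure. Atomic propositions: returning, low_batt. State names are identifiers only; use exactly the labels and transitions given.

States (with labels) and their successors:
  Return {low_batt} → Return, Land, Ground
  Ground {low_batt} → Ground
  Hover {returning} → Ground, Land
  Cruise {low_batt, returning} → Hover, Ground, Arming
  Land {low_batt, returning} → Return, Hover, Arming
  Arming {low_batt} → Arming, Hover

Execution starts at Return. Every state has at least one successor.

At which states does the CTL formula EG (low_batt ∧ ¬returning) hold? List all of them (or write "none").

{Return, Ground, Arming}

States satisfying low_batt ∧ ¬returning: {Return, Ground, Arming}.
States satisfying EG (low_batt ∧ ¬returning): {Return, Ground, Arming}.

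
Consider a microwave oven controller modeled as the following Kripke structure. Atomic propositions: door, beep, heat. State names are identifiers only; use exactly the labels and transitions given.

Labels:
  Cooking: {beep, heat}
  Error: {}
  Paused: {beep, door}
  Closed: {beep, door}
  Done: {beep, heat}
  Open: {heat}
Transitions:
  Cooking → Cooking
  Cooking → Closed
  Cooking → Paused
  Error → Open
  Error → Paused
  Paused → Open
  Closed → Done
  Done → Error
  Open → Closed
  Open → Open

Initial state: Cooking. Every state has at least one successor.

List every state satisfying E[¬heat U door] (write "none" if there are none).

{Error, Paused, Closed}

States satisfying ¬heat: {Error, Paused, Closed}.
States satisfying door: {Paused, Closed}.
States satisfying E[¬heat U door]: {Error, Paused, Closed}.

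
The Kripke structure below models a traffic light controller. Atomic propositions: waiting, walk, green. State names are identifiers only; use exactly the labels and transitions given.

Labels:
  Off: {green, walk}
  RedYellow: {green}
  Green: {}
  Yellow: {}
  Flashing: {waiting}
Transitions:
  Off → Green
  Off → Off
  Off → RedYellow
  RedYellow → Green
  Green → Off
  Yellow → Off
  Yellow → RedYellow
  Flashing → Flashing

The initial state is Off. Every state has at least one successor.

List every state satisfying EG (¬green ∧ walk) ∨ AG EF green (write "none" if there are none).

{Off, RedYellow, Green, Yellow}

States satisfying ¬green ∧ walk: ∅.
States satisfying EG (¬green ∧ walk): ∅.
States satisfying EF green: {Off, RedYellow, Green, Yellow}.
States satisfying AG EF green: {Off, RedYellow, Green, Yellow}.
States satisfying EG (¬green ∧ walk) ∨ AG EF green: {Off, RedYellow, Green, Yellow}.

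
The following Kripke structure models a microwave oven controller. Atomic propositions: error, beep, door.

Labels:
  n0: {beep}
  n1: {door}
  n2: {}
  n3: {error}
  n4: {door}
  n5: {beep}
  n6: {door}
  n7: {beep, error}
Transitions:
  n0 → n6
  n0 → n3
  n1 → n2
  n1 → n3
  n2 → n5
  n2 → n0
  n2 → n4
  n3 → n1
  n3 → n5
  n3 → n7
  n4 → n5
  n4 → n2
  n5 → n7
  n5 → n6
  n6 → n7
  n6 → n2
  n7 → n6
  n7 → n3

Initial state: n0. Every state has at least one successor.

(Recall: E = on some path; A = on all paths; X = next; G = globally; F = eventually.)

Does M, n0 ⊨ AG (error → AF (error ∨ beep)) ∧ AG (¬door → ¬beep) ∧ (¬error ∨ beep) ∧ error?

Does not hold

States satisfying error → AF (error ∨ beep): {n0, n1, n2, n3, n4, n5, n6, n7}.
States satisfying AG (error → AF (error ∨ beep)): {n0, n1, n2, n3, n4, n5, n6, n7}.
States satisfying ¬door → ¬beep: {n1, n2, n3, n4, n6}.
States satisfying AG (¬door → ¬beep): ∅.
States satisfying ¬error: {n0, n1, n2, n4, n5, n6}.
States satisfying ¬error ∨ beep: {n0, n1, n2, n4, n5, n6, n7}.
States satisfying (¬error ∨ beep) ∧ error: {n7}.
States satisfying AG (¬door → ¬beep) ∧ (¬error ∨ beep) ∧ error: ∅.
States satisfying AG (error → AF (error ∨ beep)) ∧ AG (¬door → ¬beep) ∧ (¬error ∨ beep) ∧ error: ∅.
n0 ∉ Sat(AG (error → AF (error ∨ beep)) ∧ AG (¬door → ¬beep) ∧ (¬error ∨ beep) ∧ error).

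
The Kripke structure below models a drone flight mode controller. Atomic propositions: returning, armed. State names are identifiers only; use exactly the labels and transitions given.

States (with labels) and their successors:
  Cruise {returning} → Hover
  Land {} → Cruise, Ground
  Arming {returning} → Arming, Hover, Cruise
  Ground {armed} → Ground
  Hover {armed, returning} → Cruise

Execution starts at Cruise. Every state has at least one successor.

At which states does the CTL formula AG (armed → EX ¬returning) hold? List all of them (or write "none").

States satisfying armed → EX ¬returning: {Cruise, Land, Arming, Ground}.
States satisfying AG (armed → EX ¬returning): {Ground}.

{Ground}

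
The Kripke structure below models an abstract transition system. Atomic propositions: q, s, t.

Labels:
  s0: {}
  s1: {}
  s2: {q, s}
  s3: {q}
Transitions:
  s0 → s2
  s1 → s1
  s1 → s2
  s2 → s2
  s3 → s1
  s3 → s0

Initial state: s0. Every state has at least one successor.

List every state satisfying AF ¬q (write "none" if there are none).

{s0, s1, s3}

States satisfying ¬q: {s0, s1}.
States satisfying AF ¬q: {s0, s1, s3}.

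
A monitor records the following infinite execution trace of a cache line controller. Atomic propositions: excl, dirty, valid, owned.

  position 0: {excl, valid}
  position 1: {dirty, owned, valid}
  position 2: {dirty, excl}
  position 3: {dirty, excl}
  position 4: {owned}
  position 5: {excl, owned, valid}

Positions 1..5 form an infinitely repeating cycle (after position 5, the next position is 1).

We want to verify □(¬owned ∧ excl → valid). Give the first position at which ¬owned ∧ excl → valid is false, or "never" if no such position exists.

2

Check ¬owned ∧ excl → valid at each position in order: 0 ✓, 1 ✓.
At position 2 the labels are {dirty, excl}, so ¬owned ∧ excl → valid is false there. This is the first violation.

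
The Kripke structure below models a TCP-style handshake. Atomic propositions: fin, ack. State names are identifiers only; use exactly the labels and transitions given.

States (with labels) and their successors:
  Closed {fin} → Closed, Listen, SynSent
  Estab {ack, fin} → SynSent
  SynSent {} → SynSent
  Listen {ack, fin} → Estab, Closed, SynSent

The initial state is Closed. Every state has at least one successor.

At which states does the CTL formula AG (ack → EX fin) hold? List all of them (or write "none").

States satisfying ack → EX fin: {Closed, SynSent, Listen}.
States satisfying AG (ack → EX fin): {SynSent}.

{SynSent}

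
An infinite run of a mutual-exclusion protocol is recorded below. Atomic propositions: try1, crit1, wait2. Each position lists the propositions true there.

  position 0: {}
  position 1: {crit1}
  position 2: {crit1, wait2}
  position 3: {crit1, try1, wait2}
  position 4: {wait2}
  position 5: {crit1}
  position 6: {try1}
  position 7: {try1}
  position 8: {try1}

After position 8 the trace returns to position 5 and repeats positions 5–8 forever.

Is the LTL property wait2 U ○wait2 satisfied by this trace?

Does not hold

Walking from position 0: at position 0, ○wait2 has not yet held and wait2 fails, so wait2 U ○wait2 is false.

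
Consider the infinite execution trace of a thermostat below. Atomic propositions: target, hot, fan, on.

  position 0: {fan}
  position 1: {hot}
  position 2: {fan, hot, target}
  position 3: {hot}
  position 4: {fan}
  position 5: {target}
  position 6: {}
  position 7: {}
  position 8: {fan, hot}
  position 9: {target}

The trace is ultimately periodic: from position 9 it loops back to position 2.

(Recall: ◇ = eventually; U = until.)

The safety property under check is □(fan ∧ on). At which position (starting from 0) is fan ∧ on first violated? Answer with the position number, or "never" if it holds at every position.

0

At position 0 the labels are {fan}, so fan ∧ on is false there. This is the first violation.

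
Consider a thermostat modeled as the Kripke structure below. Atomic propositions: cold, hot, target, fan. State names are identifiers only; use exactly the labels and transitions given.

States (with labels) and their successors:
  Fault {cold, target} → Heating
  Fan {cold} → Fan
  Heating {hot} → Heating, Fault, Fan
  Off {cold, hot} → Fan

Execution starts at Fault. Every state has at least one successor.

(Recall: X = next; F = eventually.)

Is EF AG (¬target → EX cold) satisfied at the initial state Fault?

Yes

States satisfying AG (¬target → EX cold): {Fault, Fan, Heating, Off}.
States satisfying EF AG (¬target → EX cold): {Fault, Fan, Heating, Off}.
Some path from Fault reaches a state where AG (¬target → EX cold) holds.
Fault ∈ Sat(EF AG (¬target → EX cold)).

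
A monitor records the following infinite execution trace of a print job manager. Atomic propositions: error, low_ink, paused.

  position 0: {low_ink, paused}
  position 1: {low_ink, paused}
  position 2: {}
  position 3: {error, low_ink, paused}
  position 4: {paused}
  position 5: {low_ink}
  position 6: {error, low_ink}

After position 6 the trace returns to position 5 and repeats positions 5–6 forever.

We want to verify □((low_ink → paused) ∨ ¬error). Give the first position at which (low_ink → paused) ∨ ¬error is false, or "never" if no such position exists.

6

Check (low_ink → paused) ∨ ¬error at each position in order: 0 ✓, 1 ✓, 2 ✓, 3 ✓, 4 ✓, 5 ✓.
At position 6 the labels are {error, low_ink}, so (low_ink → paused) ∨ ¬error is false there. This is the first violation.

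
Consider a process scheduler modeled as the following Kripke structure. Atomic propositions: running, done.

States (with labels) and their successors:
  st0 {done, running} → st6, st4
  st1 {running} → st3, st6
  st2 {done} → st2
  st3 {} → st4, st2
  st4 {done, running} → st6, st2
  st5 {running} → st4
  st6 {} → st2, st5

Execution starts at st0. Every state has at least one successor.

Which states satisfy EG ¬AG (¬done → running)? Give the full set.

States satisfying ¬AG (¬done → running): {st0, st1, st3, st4, st5, st6}.
States satisfying EG ¬AG (¬done → running): {st0, st1, st3, st4, st5, st6}.

{st0, st1, st3, st4, st5, st6}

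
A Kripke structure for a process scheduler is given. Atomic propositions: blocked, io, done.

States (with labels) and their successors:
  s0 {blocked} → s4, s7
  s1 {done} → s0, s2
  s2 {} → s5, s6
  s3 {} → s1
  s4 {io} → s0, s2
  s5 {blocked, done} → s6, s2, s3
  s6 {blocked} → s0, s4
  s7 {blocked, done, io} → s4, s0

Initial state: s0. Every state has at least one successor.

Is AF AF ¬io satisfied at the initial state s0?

States satisfying AF ¬io: {s0, s1, s2, s3, s4, s5, s6, s7}.
States satisfying AF AF ¬io: {s0, s1, s2, s3, s4, s5, s6, s7}.
s0 ∈ Sat(AF AF ¬io).

Satisfied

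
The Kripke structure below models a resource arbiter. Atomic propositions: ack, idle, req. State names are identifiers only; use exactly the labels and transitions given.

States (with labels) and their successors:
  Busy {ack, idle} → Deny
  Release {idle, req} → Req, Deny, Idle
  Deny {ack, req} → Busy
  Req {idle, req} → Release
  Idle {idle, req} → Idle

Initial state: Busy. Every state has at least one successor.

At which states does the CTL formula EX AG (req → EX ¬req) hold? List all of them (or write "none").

States satisfying AG (req → EX ¬req): {Busy, Deny}.
States satisfying EX AG (req → EX ¬req): {Busy, Release, Deny}.

{Busy, Release, Deny}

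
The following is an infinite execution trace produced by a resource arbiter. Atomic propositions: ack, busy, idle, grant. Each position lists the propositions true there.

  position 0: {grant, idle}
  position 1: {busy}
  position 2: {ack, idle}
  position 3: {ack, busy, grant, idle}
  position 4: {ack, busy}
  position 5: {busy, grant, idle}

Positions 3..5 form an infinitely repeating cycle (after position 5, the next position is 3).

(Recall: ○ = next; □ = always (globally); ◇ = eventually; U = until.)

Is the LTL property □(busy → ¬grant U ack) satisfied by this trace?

busy → ¬grant U ack must hold at every position from 0 onward. It fails at position 5, so □(busy → ¬grant U ack) is false.
Positions where busy holds: 1, 3, 4, 5.
Check ¬grant U ack at each: 1→ok, 3→ok, 4→ok, 5→fails.

No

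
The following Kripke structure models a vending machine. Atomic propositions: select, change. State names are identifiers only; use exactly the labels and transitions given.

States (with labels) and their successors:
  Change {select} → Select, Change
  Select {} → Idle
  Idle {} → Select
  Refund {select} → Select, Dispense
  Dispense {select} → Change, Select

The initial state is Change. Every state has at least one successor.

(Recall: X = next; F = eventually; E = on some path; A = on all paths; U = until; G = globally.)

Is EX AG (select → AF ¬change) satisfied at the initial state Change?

Holds

States satisfying AG (select → AF ¬change): {Change, Select, Idle, Refund, Dispense}.
States satisfying EX AG (select → AF ¬change): {Change, Select, Idle, Refund, Dispense}.
Change ∈ Sat(EX AG (select → AF ¬change)).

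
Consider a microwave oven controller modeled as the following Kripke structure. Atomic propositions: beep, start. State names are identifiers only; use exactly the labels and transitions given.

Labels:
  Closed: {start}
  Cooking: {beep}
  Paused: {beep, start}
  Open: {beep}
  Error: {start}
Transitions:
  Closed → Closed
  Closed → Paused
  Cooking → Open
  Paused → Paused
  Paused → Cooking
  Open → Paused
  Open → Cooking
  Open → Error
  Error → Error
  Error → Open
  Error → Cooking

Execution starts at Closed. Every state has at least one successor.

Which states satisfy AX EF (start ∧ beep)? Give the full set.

States satisfying EF (start ∧ beep): {Closed, Cooking, Paused, Open, Error}.
States satisfying AX EF (start ∧ beep): {Closed, Cooking, Paused, Open, Error}.

{Closed, Cooking, Paused, Open, Error}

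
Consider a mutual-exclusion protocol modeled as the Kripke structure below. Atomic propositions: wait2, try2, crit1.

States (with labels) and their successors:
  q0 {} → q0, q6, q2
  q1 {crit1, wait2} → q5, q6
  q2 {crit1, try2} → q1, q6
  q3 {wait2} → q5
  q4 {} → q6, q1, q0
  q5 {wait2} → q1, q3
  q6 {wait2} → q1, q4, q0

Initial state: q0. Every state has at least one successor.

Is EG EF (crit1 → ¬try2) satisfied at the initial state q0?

Holds

States satisfying EF (crit1 → ¬try2): {q0, q1, q2, q3, q4, q5, q6}.
States satisfying EG EF (crit1 → ¬try2): {q0, q1, q2, q3, q4, q5, q6}.
q0 ∈ Sat(EG EF (crit1 → ¬try2)).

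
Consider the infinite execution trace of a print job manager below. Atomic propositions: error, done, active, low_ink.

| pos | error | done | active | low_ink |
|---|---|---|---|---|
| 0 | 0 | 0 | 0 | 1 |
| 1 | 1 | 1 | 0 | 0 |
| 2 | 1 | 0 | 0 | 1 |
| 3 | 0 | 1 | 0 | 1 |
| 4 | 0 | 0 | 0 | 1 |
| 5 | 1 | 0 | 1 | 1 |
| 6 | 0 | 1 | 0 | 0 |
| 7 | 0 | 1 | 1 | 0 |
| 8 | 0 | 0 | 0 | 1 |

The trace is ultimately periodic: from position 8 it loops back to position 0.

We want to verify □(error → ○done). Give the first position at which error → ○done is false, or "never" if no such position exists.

1

Check error → ○done at each position in order: 0 ✓.
At position 1 the labels are {done, error} and the next position 2 has {error, low_ink}, so error → ○done is false there. This is the first violation.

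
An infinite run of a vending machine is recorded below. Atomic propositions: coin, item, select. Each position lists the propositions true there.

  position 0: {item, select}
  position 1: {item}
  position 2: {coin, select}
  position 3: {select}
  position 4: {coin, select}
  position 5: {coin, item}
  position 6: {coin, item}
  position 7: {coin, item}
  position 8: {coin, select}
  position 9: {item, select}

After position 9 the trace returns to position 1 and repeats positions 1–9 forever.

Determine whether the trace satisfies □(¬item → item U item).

¬item → item U item must hold at every position from 0 onward. It fails at position 2, so □(¬item → item U item) is false.
Positions where ¬item holds: 2, 3, 4, 8.
Check item U item at each: 2→fails, 3→fails, 4→fails, 8→fails.

Does not hold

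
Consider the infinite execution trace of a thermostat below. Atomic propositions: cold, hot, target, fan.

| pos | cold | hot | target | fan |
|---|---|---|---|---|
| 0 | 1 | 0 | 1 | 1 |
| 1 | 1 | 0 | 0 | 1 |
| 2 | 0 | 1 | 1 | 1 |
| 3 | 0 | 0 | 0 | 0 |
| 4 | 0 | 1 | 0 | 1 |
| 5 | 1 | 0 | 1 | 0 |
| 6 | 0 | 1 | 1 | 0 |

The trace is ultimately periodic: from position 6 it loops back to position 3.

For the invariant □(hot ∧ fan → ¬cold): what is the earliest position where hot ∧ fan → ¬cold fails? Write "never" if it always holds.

never

hot ∧ fan → ¬cold holds at every position 0..6, and those are all the positions the trace ever visits, so the invariant □(hot ∧ fan → ¬cold) is never violated.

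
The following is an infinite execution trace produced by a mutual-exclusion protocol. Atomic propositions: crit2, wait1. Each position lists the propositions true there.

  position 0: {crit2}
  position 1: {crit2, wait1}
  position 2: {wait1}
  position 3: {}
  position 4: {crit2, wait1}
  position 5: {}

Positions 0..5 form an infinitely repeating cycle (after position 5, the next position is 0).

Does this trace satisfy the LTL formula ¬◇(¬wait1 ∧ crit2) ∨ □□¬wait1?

Does not hold

□¬wait1 must hold at every position from 0 onward. It fails at position 0, so □□¬wait1 is false.
At position 0: ¬◇(¬wait1 ∧ crit2) is false; □□¬wait1 is false; so ¬◇(¬wait1 ∧ crit2) ∨ □□¬wait1 is false.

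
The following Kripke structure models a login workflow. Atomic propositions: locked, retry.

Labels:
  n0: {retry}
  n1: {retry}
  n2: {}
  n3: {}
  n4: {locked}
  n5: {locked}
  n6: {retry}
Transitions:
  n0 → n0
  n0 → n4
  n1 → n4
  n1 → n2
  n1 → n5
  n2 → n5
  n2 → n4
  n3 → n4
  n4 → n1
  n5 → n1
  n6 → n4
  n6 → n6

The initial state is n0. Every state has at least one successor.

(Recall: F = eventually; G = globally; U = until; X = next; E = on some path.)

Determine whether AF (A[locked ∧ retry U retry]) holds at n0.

Satisfied

States satisfying A[locked ∧ retry U retry]: {n0, n1, n6}.
States satisfying AF (A[locked ∧ retry U retry]): {n0, n1, n2, n3, n4, n5, n6}.
n0 ∈ Sat(AF (A[locked ∧ retry U retry])).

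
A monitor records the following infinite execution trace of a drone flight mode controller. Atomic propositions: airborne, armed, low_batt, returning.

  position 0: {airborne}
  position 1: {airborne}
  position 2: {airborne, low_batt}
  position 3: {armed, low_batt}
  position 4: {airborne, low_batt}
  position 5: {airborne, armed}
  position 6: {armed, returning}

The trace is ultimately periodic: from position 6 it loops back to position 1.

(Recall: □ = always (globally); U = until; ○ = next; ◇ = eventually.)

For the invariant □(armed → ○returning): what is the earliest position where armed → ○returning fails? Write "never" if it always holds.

3

Check armed → ○returning at each position in order: 0 ✓, 1 ✓, 2 ✓.
At position 3 the labels are {armed, low_batt} and the next position 4 has {airborne, low_batt}, so armed → ○returning is false there. This is the first violation.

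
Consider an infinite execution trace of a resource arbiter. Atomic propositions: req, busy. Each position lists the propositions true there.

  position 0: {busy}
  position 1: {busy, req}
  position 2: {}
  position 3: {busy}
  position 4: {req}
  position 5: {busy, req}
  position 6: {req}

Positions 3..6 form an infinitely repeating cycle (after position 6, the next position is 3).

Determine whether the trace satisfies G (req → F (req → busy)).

Yes

req → F (req → busy) holds at every position 0..6, and those are all positions ever visited, so G (req → F (req → busy)) holds.
Positions where req holds: 1, 4, 5, 6.
Check F (req → busy) at each: 1→ok, 4→ok, 5→ok, 6→ok.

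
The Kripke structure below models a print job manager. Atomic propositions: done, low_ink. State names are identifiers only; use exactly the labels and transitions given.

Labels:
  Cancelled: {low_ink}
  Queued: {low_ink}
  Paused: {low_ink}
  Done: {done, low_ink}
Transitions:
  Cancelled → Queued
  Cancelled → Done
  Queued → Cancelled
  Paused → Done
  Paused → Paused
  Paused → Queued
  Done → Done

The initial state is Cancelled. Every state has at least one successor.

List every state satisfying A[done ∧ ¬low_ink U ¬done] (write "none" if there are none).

{Cancelled, Queued, Paused}

States satisfying done ∧ ¬low_ink: ∅.
States satisfying ¬done: {Cancelled, Queued, Paused}.
States satisfying A[done ∧ ¬low_ink U ¬done]: {Cancelled, Queued, Paused}.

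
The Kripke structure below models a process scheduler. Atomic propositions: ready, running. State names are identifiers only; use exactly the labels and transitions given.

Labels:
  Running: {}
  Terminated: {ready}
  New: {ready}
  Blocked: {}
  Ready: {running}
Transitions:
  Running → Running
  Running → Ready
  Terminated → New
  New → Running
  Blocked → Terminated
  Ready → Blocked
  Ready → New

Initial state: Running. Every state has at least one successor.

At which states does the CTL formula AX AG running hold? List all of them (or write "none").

States satisfying AG running: ∅.
States satisfying AX AG running: ∅.

none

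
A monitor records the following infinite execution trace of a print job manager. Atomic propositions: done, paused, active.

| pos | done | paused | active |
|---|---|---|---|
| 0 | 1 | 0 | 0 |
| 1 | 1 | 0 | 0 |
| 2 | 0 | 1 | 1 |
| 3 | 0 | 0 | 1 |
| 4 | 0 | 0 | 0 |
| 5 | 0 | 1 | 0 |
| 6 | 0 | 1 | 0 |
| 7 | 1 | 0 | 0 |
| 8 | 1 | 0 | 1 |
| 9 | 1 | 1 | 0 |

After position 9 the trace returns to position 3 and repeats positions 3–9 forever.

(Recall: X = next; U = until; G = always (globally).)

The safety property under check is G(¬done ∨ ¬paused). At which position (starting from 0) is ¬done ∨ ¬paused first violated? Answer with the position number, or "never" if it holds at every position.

Check ¬done ∨ ¬paused at each position in order: 0 ✓, 1 ✓, 2 ✓, 3 ✓, 4 ✓, 5 ✓, 6 ✓, 7 ✓, 8 ✓.
At position 9 the labels are {done, paused}, so ¬done ∨ ¬paused is false there. This is the first violation.

9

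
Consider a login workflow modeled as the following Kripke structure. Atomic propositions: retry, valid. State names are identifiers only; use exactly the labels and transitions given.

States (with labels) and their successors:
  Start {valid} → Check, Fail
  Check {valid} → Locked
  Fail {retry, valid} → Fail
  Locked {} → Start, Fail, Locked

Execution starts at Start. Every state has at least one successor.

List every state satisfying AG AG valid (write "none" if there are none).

States satisfying AG valid: {Fail}.
States satisfying AG AG valid: {Fail}.

{Fail}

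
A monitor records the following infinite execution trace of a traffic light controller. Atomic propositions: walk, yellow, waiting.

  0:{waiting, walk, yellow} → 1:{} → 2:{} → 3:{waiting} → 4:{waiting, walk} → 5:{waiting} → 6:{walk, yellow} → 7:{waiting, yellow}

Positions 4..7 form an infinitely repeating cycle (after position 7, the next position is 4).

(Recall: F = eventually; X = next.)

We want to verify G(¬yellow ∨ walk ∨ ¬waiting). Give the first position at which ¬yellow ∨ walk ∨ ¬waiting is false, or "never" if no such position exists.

Check ¬yellow ∨ walk ∨ ¬waiting at each position in order: 0 ✓, 1 ✓, 2 ✓, 3 ✓, 4 ✓, 5 ✓, 6 ✓.
At position 7 the labels are {waiting, yellow}, so ¬yellow ∨ walk ∨ ¬waiting is false there. This is the first violation.

7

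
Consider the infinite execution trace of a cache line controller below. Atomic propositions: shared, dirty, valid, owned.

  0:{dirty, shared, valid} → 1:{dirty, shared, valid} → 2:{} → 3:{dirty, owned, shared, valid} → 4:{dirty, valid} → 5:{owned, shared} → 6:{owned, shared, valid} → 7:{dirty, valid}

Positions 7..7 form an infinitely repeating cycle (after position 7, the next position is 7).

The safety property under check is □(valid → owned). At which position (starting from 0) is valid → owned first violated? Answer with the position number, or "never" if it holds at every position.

0

At position 0 the labels are {dirty, shared, valid}, so valid → owned is false there. This is the first violation.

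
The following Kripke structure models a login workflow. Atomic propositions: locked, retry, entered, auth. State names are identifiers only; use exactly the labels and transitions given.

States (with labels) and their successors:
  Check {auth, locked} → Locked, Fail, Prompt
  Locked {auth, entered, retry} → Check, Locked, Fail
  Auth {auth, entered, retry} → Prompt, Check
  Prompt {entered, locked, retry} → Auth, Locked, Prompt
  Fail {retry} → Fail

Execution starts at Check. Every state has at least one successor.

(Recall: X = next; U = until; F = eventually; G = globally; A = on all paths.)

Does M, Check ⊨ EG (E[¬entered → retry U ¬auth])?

States satisfying E[¬entered → retry U ¬auth]: {Locked, Auth, Prompt, Fail}.
States satisfying EG (E[¬entered → retry U ¬auth]): {Locked, Auth, Prompt, Fail}.
No suitable path/successor from Check witnesses the formula.
Check ∉ Sat(EG (E[¬entered → retry U ¬auth])).

Violated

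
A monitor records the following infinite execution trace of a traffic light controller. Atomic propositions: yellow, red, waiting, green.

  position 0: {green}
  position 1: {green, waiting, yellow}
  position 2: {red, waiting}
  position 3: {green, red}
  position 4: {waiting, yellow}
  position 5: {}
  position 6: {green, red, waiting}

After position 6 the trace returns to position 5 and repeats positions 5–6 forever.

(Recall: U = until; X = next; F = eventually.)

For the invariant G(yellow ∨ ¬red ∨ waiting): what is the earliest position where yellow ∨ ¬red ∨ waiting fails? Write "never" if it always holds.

3

Check yellow ∨ ¬red ∨ waiting at each position in order: 0 ✓, 1 ✓, 2 ✓.
At position 3 the labels are {green, red}, so yellow ∨ ¬red ∨ waiting is false there. This is the first violation.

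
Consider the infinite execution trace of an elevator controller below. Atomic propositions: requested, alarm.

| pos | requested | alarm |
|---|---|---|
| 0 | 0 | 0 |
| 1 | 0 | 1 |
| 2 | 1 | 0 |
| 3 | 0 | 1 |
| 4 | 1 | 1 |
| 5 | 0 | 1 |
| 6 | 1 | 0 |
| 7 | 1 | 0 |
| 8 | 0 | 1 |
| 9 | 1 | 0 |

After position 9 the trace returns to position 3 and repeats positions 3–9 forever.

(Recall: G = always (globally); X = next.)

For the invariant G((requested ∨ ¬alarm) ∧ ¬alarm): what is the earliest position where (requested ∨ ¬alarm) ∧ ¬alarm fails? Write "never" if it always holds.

Check (requested ∨ ¬alarm) ∧ ¬alarm at each position in order: 0 ✓.
At position 1 the labels are {alarm}, so (requested ∨ ¬alarm) ∧ ¬alarm is false there. This is the first violation.

1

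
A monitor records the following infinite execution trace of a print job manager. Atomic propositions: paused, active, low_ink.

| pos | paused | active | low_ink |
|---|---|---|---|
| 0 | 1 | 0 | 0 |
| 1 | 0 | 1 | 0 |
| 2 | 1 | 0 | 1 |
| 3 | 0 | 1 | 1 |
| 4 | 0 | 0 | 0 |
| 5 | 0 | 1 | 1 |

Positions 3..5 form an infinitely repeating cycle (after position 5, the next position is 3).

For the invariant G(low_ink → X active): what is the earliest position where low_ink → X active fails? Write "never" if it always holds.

Check low_ink → X active at each position in order: 0 ✓, 1 ✓, 2 ✓.
At position 3 the labels are {active, low_ink} and the next position 4 has {}, so low_ink → X active is false there. This is the first violation.

3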